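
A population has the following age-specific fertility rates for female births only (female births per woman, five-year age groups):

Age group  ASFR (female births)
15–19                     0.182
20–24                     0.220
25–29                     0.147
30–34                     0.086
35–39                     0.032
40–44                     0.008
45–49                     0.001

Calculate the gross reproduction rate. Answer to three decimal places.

Sum of female ASFRs = 0.182 + 0.220 + 0.147 + 0.086 + 0.032 + 0.008 + 0.001 = 0.676
GRR = 5 × 0.676 = 3.38

3.380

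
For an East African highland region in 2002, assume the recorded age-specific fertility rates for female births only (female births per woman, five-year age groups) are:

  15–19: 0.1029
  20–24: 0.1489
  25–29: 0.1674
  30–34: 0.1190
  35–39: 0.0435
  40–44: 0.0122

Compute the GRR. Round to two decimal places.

2.97

Sum of female ASFRs = 0.1029 + 0.1489 + 0.1674 + 0.1190 + 0.0435 + 0.0122 = 0.5939
GRR = 5 × 0.5939 = 2.9695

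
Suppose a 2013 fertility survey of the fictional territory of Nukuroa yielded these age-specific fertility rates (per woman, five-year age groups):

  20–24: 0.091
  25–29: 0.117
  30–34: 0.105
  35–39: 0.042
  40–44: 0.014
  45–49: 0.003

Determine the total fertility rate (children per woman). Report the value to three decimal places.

1.860

Sum of ASFRs = 0.091 + 0.117 + 0.105 + 0.042 + 0.014 + 0.003 = 0.372
TFR = 5 × 0.372 = 1.86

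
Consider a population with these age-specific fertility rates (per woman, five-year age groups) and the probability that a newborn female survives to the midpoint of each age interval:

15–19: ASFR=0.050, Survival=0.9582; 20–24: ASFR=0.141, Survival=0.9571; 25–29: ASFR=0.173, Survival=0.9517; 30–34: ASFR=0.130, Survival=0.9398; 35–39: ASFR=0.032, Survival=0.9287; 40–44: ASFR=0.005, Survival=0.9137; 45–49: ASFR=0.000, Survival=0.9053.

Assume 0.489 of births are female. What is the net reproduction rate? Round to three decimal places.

1.232

Proportion female at birth = 0.489.
Per-age-group product (5 × ASFR × survival probability):
  15–19: 5 × 0.050 × 0.9582 = 0.23955
  20–24: 5 × 0.141 × 0.9571 = 0.67476
  25–29: 5 × 0.173 × 0.9517 = 0.82322
  30–34: 5 × 0.130 × 0.9398 = 0.61087
  35–39: 5 × 0.032 × 0.9287 = 0.14859
  40–44: 5 × 0.005 × 0.9137 = 0.02284
  45–49: 5 × 0.000 × 0.9053 = 0.00000
Sum = 2.51983
NRR = 0.489 × 2.51983 = 1.23220
An NRR exceeding 1 indicates intrinsic growth under these rates.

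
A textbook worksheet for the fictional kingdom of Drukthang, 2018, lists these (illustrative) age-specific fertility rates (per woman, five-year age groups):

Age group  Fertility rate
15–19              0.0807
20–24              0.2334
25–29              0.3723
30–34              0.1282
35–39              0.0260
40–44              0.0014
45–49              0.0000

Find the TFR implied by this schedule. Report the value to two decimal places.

Sum of ASFRs = 0.0807 + 0.2334 + 0.3723 + 0.1282 + 0.0260 + 0.0014 + 0.0000 = 0.8420
TFR = 5 × 0.8420 = 4.21

4.21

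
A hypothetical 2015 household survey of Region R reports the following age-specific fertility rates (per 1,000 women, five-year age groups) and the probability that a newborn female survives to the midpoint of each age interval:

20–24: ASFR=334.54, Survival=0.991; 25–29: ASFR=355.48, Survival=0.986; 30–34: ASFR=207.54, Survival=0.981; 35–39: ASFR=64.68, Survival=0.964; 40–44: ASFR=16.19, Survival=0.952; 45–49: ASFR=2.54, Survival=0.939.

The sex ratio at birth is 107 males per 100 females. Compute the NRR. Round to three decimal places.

2.333

Proportion female at birth = 100 / (100 + 107) = 0.48309.
Each age group contributes 5 × ASFR × survival:
  20–24: 5 × 334.54/1000 × 0.991 = 1.65765
  25–29: 5 × 355.48/1000 × 0.986 = 1.75252
  30–34: 5 × 207.54/1000 × 0.981 = 1.01798
  35–39: 5 × 64.68/1000 × 0.964 = 0.31176
  40–44: 5 × 16.19/1000 × 0.952 = 0.07706
  45–49: 5 × 2.54/1000 × 0.939 = 0.01193
Sum = 4.82890
NRR = 0.48309 × 4.82890 = 2.33279
NRR > 1, so each generation more than replaces itself.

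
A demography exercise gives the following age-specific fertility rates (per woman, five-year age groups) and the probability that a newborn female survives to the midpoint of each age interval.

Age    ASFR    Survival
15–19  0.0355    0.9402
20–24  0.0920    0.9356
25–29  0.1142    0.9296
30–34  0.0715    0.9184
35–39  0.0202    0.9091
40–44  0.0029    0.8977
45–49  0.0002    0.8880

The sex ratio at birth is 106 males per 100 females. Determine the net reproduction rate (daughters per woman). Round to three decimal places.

0.758

Proportion female at birth = 100 / (100 + 106) = 0.48544.
Survival-weighted fertility by age (5·fₓ·Sₓ):
  15–19: 5 × 0.0355 × 0.9402 = 0.16689
  20–24: 5 × 0.0920 × 0.9356 = 0.43038
  25–29: 5 × 0.1142 × 0.9296 = 0.53080
  30–34: 5 × 0.0715 × 0.9184 = 0.32833
  35–39: 5 × 0.0202 × 0.9091 = 0.09182
  40–44: 5 × 0.0029 × 0.8977 = 0.01302
  45–49: 5 × 0.0002 × 0.8880 = 0.00089
Sum = 1.56213
NRR = 0.48544 × 1.56213 = 0.75832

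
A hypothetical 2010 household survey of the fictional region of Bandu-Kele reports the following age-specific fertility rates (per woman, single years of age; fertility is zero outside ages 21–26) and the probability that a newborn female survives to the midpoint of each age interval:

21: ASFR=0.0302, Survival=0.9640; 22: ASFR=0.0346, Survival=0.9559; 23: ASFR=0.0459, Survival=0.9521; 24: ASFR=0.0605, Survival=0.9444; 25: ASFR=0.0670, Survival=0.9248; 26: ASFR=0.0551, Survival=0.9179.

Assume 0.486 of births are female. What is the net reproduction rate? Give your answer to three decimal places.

Proportion female at birth = 0.486.
Per-age-group product (1 × ASFR × survival probability):
  21: 1 × 0.0302 × 0.9640 = 0.02911
  22: 1 × 0.0346 × 0.9559 = 0.03307
  23: 1 × 0.0459 × 0.9521 = 0.04370
  24: 1 × 0.0605 × 0.9444 = 0.05714
  25: 1 × 0.0670 × 0.9248 = 0.06196
  26: 1 × 0.0551 × 0.9179 = 0.05058
Sum = 0.27556
NRR = 0.486 × 0.27556 = 0.13392
An NRR under 1 implies long-run decline under these rates.

0.134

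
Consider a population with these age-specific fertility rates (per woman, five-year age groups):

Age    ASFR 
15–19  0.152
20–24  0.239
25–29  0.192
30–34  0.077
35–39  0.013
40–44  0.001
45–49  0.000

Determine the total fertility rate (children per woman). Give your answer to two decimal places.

3.37

Sum of ASFRs = 0.152 + 0.239 + 0.192 + 0.077 + 0.013 + 0.001 + 0.000 = 0.674
TFR = 5 × 0.674 = 3.37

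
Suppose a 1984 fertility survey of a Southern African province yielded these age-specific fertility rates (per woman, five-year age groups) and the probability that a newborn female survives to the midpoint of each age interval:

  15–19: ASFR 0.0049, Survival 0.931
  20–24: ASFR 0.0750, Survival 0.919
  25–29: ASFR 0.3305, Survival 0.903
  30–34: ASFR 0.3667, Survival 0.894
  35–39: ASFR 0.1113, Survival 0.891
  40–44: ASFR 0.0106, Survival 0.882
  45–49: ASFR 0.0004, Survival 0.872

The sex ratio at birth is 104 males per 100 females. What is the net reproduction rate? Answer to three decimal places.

Proportion female at birth = 100 / (100 + 104) = 0.49020.
Weighting each age-specific rate by interval width and survival:
  15–19: 5 × 0.0049 × 0.931 = 0.02281
  20–24: 5 × 0.0750 × 0.919 = 0.34463
  25–29: 5 × 0.3305 × 0.903 = 1.49221
  30–34: 5 × 0.3667 × 0.894 = 1.63915
  35–39: 5 × 0.1113 × 0.891 = 0.49584
  40–44: 5 × 0.0106 × 0.882 = 0.04675
  45–49: 5 × 0.0004 × 0.872 = 0.00174
Sum = 4.04313
NRR = 0.49020 × 4.04313 = 1.98194

1.982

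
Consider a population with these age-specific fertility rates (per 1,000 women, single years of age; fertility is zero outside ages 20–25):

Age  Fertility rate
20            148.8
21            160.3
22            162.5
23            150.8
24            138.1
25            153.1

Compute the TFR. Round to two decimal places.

Sum of ASFRs = 148.8 + 160.3 + 162.5 + 150.8 + 138.1 + 153.1 = 913.6
TFR = 913.6 / 1000 = 0.9136

0.91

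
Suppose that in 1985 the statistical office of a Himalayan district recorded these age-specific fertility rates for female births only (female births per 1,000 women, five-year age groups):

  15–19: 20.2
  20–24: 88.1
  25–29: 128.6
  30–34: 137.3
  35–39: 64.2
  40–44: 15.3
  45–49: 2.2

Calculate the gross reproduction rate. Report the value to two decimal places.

Sum of female ASFRs = 20.2 + 88.1 + 128.6 + 137.3 + 64.2 + 15.3 + 2.2 = 455.9
GRR = 5 × 455.9 / 1000 = 2.2795

2.28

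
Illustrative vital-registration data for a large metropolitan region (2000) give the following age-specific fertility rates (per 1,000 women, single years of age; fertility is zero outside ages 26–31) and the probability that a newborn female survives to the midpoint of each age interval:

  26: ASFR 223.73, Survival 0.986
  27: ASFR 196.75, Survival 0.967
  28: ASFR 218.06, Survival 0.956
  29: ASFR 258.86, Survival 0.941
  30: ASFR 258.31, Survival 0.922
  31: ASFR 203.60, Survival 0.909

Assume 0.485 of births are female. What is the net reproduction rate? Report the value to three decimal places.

Proportion female at birth = 0.485.
Survival-weighted fertility by age (1·fₓ·Sₓ):
  26: 1 × 223.73/1000 × 0.986 = 0.22060
  27: 1 × 196.75/1000 × 0.967 = 0.19026
  28: 1 × 218.06/1000 × 0.956 = 0.20847
  29: 1 × 258.86/1000 × 0.941 = 0.24359
  30: 1 × 258.31/1000 × 0.922 = 0.23816
  31: 1 × 203.60/1000 × 0.909 = 0.18507
Sum = 1.28615
NRR = 0.485 × 1.28615 = 0.62378
NRR < 1, so the cohort does not fully replace itself.

0.624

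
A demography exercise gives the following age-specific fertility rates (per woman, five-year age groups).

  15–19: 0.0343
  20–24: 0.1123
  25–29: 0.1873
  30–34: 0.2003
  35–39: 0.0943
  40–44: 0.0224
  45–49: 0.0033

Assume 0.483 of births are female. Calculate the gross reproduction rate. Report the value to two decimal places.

Proportion female at birth = 0.483.
Sum of ASFRs = 0.0343 + 0.1123 + 0.1873 + 0.2003 + 0.0943 + 0.0224 + 0.0033 = 0.6542
TFR = 5 × 0.6542 = 3.271
GRR = 0.483 × 3.271 = 1.57989

1.58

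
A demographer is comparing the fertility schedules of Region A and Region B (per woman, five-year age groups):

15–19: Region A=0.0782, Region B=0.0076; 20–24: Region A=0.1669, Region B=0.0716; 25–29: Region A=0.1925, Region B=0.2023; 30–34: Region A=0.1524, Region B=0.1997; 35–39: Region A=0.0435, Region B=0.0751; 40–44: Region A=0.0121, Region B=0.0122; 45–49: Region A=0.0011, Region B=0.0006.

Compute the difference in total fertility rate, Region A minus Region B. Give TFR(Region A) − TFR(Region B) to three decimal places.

Region A:
  Sum of ASFRs = 0.0782 + 0.1669 + 0.1925 + 0.1524 + 0.0435 + 0.0121 + 0.0011 = 0.6467
  TFR = 5 × 0.6467 = 3.2335
Region B:
  Sum of ASFRs = 0.0076 + 0.0716 + 0.2023 + 0.1997 + 0.0751 + 0.0122 + 0.0006 = 0.5691
  TFR = 5 × 0.5691 = 2.8455
Difference = 3.2335 − 2.8455 = 0.388

0.388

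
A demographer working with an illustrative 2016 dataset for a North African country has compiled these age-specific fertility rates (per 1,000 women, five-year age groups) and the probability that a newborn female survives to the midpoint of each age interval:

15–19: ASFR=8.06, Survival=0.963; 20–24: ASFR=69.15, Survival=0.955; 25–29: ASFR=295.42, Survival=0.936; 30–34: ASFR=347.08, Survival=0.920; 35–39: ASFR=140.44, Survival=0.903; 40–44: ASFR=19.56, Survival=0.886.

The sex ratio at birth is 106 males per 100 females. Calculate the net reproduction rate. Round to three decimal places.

Proportion female at birth = 100 / (100 + 106) = 0.48544.
Weighting each age-specific rate by interval width and survival:
  15–19: 5 × 8.06/1000 × 0.963 = 0.03881
  20–24: 5 × 69.15/1000 × 0.955 = 0.33019
  25–29: 5 × 295.42/1000 × 0.936 = 1.38257
  30–34: 5 × 347.08/1000 × 0.920 = 1.59657
  35–39: 5 × 140.44/1000 × 0.903 = 0.63409
  40–44: 5 × 19.56/1000 × 0.886 = 0.08665
Sum = 4.06888
NRR = 0.48544 × 4.06888 = 1.97520

1.975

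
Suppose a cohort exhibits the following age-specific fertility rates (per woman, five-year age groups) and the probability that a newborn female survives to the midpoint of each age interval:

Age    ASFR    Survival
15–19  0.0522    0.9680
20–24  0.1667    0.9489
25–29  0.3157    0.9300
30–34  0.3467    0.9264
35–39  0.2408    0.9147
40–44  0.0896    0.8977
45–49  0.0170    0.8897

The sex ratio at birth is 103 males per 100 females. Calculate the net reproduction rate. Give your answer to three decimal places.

Proportion female at birth = 100 / (100 + 103) = 0.49261.
Weighting each age-specific rate by interval width and survival:
  15–19: 5 × 0.0522 × 0.9680 = 0.25265
  20–24: 5 × 0.1667 × 0.9489 = 0.79091
  25–29: 5 × 0.3157 × 0.9300 = 1.46801
  30–34: 5 × 0.3467 × 0.9264 = 1.60591
  35–39: 5 × 0.2408 × 0.9147 = 1.10130
  40–44: 5 × 0.0896 × 0.8977 = 0.40217
  45–49: 5 × 0.0170 × 0.8897 = 0.07562
Sum = 5.69657
NRR = 0.49261 × 5.69657 = 2.80619

2.806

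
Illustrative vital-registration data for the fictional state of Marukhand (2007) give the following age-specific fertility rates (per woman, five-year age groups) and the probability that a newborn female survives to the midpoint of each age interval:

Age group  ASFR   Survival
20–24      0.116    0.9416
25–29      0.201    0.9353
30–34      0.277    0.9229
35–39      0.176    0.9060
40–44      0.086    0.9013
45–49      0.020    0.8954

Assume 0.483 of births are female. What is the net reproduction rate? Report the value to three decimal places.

1.951

Proportion female at birth = 0.483.
Per-age-group product (5 × ASFR × survival probability):
  20–24: 5 × 0.116 × 0.9416 = 0.54613
  25–29: 5 × 0.201 × 0.9353 = 0.93998
  30–34: 5 × 0.277 × 0.9229 = 1.27822
  35–39: 5 × 0.176 × 0.9060 = 0.79728
  40–44: 5 × 0.086 × 0.9013 = 0.38756
  45–49: 5 × 0.020 × 0.8954 = 0.08954
Sum = 4.03871
NRR = 0.483 × 4.03871 = 1.95070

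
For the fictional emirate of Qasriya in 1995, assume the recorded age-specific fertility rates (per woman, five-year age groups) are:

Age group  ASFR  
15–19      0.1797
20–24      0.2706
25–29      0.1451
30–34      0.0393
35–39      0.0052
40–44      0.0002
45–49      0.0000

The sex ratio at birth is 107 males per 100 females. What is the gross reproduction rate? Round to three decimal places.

Proportion female at birth = 100 / (100 + 107) = 0.48309.
Sum of ASFRs = 0.1797 + 0.2706 + 0.1451 + 0.0393 + 0.0052 + 0.0002 + 0.0000 = 0.6401
TFR = 5 × 0.6401 = 3.2005
GRR = 0.48309 × 3.2005 = 1.54613

1.546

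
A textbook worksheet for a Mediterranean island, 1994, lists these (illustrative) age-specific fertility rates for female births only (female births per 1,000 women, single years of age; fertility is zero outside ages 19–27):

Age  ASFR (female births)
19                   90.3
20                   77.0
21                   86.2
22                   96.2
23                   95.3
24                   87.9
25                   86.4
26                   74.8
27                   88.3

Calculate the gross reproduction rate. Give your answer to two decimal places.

Sum of female ASFRs = 90.3 + 77.0 + 86.2 + 96.2 + 95.3 + 87.9 + 86.4 + 74.8 + 88.3 = 782.4
GRR = 782.4 / 1000 = 0.7824

0.78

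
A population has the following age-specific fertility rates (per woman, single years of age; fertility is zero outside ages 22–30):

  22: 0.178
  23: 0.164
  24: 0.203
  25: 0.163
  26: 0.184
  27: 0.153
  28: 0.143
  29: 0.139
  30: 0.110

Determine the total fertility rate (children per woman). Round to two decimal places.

Sum of ASFRs = 0.178 + 0.164 + 0.203 + 0.163 + 0.184 + 0.153 + 0.143 + 0.139 + 0.110 = 1.437
TFR = 1.437

1.44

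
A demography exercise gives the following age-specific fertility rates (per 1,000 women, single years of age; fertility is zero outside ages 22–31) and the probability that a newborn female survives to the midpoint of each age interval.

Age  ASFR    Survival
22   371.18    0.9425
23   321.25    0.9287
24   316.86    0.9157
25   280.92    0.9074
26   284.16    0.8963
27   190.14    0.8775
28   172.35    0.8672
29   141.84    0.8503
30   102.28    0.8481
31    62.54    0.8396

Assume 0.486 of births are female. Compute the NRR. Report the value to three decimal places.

0.984

Proportion female at birth = 0.486.
Per-age-group product (1 × ASFR × survival probability):
  22: 1 × 371.18/1000 × 0.9425 = 0.34984
  23: 1 × 321.25/1000 × 0.9287 = 0.29834
  24: 1 × 316.86/1000 × 0.9157 = 0.29015
  25: 1 × 280.92/1000 × 0.9074 = 0.25491
  26: 1 × 284.16/1000 × 0.8963 = 0.25469
  27: 1 × 190.14/1000 × 0.8775 = 0.16685
  28: 1 × 172.35/1000 × 0.8672 = 0.14946
  29: 1 × 141.84/1000 × 0.8503 = 0.12061
  30: 1 × 102.28/1000 × 0.8481 = 0.08674
  31: 1 × 62.54/1000 × 0.8396 = 0.05251
Sum = 2.02410
NRR = 0.486 × 2.02410 = 0.98371
NRR < 1, so the cohort does not fully replace itself.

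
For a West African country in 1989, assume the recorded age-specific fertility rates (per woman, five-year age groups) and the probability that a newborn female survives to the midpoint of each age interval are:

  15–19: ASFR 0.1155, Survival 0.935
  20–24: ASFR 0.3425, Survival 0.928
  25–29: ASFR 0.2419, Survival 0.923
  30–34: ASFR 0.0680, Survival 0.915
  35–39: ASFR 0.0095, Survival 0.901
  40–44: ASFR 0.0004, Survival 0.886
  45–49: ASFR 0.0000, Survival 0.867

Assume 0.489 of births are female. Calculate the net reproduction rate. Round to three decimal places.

Proportion female at birth = 0.489.
Each age group contributes 5 × ASFR × survival:
  15–19: 5 × 0.1155 × 0.935 = 0.53996
  20–24: 5 × 0.3425 × 0.928 = 1.58920
  25–29: 5 × 0.2419 × 0.923 = 1.11637
  30–34: 5 × 0.0680 × 0.915 = 0.31110
  35–39: 5 × 0.0095 × 0.901 = 0.04280
  40–44: 5 × 0.0004 × 0.886 = 0.00177
  45–49: 5 × 0.0000 × 0.867 = 0.00000
Sum = 3.60120
NRR = 0.489 × 3.60120 = 1.76099
NRR > 1, so each generation more than replaces itself.

1.761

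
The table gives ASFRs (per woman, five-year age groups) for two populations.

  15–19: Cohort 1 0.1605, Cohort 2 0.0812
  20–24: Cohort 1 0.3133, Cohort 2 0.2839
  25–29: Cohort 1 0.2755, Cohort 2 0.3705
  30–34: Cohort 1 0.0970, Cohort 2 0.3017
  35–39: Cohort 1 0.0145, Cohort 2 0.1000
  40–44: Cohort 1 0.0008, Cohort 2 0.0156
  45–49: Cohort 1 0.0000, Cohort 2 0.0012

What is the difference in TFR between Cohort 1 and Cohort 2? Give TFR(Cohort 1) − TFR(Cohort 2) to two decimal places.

Cohort 1:
  Sum of ASFRs = 0.1605 + 0.3133 + 0.2755 + 0.0970 + 0.0145 + 0.0008 + 0.0000 = 0.8616
  TFR = 5 × 0.8616 = 4.308
Cohort 2:
  Sum of ASFRs = 0.0812 + 0.2839 + 0.3705 + 0.3017 + 0.1000 + 0.0156 + 0.0012 = 1.1541
  TFR = 5 × 1.1541 = 5.7705
Difference = 4.308 − 5.7705 = -1.4625

-1.46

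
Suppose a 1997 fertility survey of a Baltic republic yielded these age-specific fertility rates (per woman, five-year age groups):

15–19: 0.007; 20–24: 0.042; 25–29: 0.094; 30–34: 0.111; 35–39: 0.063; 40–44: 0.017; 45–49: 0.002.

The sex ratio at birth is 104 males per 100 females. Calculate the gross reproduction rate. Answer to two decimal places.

Proportion female at birth = 100 / (100 + 104) = 0.49020.
Sum of ASFRs = 0.007 + 0.042 + 0.094 + 0.111 + 0.063 + 0.017 + 0.002 = 0.336
TFR = 5 × 0.336 = 1.68
GRR = 0.49020 × 1.68 = 0.82354

0.82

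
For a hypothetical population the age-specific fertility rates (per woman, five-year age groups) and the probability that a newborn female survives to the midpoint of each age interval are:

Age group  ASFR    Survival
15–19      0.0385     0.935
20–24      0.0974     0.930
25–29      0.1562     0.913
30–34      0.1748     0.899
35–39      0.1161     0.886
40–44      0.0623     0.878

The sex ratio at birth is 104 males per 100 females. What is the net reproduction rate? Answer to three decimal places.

1.431

Proportion female at birth = 100 / (100 + 104) = 0.49020.
Survival-weighted fertility by age (5·fₓ·Sₓ):
  15–19: 5 × 0.0385 × 0.935 = 0.17999
  20–24: 5 × 0.0974 × 0.930 = 0.45291
  25–29: 5 × 0.1562 × 0.913 = 0.71305
  30–34: 5 × 0.1748 × 0.899 = 0.78573
  35–39: 5 × 0.1161 × 0.886 = 0.51432
  40–44: 5 × 0.0623 × 0.878 = 0.27350
Sum = 2.91950
NRR = 0.49020 × 2.91950 = 1.43114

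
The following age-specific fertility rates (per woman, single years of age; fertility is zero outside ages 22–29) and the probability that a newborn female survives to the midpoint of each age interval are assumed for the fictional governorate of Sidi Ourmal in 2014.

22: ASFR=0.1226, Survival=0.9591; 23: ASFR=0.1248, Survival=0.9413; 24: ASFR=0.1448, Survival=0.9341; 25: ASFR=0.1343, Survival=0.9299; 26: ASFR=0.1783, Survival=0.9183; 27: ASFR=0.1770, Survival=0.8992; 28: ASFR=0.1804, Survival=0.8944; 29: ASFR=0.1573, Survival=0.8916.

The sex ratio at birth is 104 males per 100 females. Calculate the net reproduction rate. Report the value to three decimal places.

0.549

Proportion female at birth = 100 / (100 + 104) = 0.49020.
Survival-weighted fertility by age (1·fₓ·Sₓ):
  22: 1 × 0.1226 × 0.9591 = 0.11759
  23: 1 × 0.1248 × 0.9413 = 0.11747
  24: 1 × 0.1448 × 0.9341 = 0.13526
  25: 1 × 0.1343 × 0.9299 = 0.12489
  26: 1 × 0.1783 × 0.9183 = 0.16373
  27: 1 × 0.1770 × 0.8992 = 0.15916
  28: 1 × 0.1804 × 0.8944 = 0.16135
  29: 1 × 0.1573 × 0.8916 = 0.14025
Sum = 1.11970
NRR = 0.49020 × 1.11970 = 0.54888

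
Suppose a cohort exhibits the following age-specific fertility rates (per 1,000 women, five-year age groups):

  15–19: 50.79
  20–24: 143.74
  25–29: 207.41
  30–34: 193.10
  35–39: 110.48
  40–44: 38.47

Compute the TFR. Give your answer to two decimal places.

Sum of ASFRs = 50.79 + 143.74 + 207.41 + 193.10 + 110.48 + 38.47 = 743.99
TFR = 5 × 743.99 / 1000 = 3.71995

3.72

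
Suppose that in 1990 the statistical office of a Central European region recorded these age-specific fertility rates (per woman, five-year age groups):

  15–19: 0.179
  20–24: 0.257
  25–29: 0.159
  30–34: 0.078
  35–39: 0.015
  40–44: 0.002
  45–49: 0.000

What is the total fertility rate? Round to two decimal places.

Sum of ASFRs = 0.179 + 0.257 + 0.159 + 0.078 + 0.015 + 0.002 + 0.000 = 0.690
TFR = 5 × 0.690 = 3.45

3.45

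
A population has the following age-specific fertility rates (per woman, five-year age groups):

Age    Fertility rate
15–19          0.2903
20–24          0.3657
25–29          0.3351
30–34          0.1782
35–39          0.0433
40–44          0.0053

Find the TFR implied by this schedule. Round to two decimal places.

Sum of ASFRs = 0.2903 + 0.3657 + 0.3351 + 0.1782 + 0.0433 + 0.0053 = 1.2179
TFR = 5 × 1.2179 = 6.0895

6.09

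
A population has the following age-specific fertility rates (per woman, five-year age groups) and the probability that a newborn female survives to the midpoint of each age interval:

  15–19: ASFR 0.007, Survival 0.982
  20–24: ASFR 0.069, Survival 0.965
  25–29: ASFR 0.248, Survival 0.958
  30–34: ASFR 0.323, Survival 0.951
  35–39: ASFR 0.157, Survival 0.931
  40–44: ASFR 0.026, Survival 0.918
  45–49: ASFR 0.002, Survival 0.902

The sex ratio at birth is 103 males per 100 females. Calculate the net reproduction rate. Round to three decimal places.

1.946

Proportion female at birth = 100 / (100 + 103) = 0.49261.
Per-age-group product (5 × ASFR × survival probability):
  15–19: 5 × 0.007 × 0.982 = 0.03437
  20–24: 5 × 0.069 × 0.965 = 0.33293
  25–29: 5 × 0.248 × 0.958 = 1.18792
  30–34: 5 × 0.323 × 0.951 = 1.53587
  35–39: 5 × 0.157 × 0.931 = 0.73084
  40–44: 5 × 0.026 × 0.918 = 0.11934
  45–49: 5 × 0.002 × 0.902 = 0.00902
Sum = 3.95029
NRR = 0.49261 × 3.95029 = 1.94595
With NRR above 1 the population is above replacement fertility.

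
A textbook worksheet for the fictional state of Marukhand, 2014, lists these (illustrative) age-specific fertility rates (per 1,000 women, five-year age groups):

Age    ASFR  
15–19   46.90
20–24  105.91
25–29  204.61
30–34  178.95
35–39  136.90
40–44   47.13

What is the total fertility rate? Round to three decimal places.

3.602

Sum of ASFRs = 46.90 + 105.91 + 204.61 + 178.95 + 136.90 + 47.13 = 720.40
TFR = 5 × 720.40 / 1000 = 3.602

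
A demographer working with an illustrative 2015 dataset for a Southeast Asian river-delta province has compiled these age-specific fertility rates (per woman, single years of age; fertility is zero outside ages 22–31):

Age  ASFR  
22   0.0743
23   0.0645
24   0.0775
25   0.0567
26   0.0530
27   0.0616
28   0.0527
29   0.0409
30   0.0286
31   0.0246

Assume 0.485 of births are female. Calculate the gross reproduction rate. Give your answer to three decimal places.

0.259

Proportion female at birth = 0.485.
Sum of ASFRs = 0.0743 + 0.0645 + 0.0775 + 0.0567 + 0.0530 + 0.0616 + 0.0527 + 0.0409 + 0.0286 + 0.0246 = 0.5344
TFR = 0.5344
GRR = 0.485 × 0.5344 = 0.25918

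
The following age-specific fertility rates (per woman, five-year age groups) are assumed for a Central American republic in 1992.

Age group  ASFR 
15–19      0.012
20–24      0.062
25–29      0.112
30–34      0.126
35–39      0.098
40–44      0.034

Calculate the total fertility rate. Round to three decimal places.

2.220

Sum of ASFRs = 0.012 + 0.062 + 0.112 + 0.126 + 0.098 + 0.034 = 0.444
TFR = 5 × 0.444 = 2.22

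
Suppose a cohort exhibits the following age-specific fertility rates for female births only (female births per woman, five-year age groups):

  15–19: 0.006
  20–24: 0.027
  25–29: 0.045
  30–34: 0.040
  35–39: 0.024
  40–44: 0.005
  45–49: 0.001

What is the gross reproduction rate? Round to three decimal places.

0.740

Sum of female ASFRs = 0.006 + 0.027 + 0.045 + 0.040 + 0.024 + 0.005 + 0.001 = 0.148
GRR = 5 × 0.148 = 0.74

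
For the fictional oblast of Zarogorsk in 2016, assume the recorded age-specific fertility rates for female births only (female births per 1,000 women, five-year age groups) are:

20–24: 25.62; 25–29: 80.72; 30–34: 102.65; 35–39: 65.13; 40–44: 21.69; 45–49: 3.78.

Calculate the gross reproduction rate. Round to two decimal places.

1.50

Sum of female ASFRs = 25.62 + 80.72 + 102.65 + 65.13 + 21.69 + 3.78 = 299.59
GRR = 5 × 299.59 / 1000 = 1.49795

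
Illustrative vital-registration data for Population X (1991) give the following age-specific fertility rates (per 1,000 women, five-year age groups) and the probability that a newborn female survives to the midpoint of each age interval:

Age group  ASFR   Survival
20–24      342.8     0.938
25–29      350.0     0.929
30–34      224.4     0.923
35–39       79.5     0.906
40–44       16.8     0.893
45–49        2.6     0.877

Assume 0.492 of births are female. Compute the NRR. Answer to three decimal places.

Proportion female at birth = 0.492.
Each age group contributes 5 × ASFR × survival:
  20–24: 5 × 342.8/1000 × 0.938 = 1.60773
  25–29: 5 × 350.0/1000 × 0.929 = 1.62575
  30–34: 5 × 224.4/1000 × 0.923 = 1.03561
  35–39: 5 × 79.5/1000 × 0.906 = 0.36014
  40–44: 5 × 16.8/1000 × 0.893 = 0.07501
  45–49: 5 × 2.6/1000 × 0.877 = 0.01140
Sum = 4.71564
NRR = 0.492 × 4.71564 = 2.32009
With NRR above 1 the population is above replacement fertility.

2.320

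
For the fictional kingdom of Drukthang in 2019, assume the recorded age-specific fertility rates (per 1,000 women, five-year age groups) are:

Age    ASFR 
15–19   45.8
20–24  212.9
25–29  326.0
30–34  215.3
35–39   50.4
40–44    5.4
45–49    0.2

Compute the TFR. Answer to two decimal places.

4.28

Sum of ASFRs = 45.8 + 212.9 + 326.0 + 215.3 + 50.4 + 5.4 + 0.2 = 856.0
TFR = 5 × 856.0 / 1000 = 4.28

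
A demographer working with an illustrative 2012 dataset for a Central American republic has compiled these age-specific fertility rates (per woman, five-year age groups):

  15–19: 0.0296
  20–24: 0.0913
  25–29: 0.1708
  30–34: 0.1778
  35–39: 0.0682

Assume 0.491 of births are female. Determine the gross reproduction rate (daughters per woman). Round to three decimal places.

1.320

Proportion female at birth = 0.491.
Sum of ASFRs = 0.0296 + 0.0913 + 0.1708 + 0.1778 + 0.0682 = 0.5377
TFR = 5 × 0.5377 = 2.6885
GRR = 0.491 × 2.6885 = 1.32005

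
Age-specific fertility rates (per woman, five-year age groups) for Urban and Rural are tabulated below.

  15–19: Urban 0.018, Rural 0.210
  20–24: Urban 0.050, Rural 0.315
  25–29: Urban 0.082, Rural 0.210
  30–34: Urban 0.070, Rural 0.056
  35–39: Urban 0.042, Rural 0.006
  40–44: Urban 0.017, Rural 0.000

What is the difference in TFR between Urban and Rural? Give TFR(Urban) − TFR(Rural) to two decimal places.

-2.59

Urban:
  Sum of ASFRs = 0.018 + 0.050 + 0.082 + 0.070 + 0.042 + 0.017 = 0.279
  TFR = 5 × 0.279 = 1.395
Rural:
  Sum of ASFRs = 0.210 + 0.315 + 0.210 + 0.056 + 0.006 + 0.000 = 0.797
  TFR = 5 × 0.797 = 3.985
Difference = 1.395 − 3.985 = -2.59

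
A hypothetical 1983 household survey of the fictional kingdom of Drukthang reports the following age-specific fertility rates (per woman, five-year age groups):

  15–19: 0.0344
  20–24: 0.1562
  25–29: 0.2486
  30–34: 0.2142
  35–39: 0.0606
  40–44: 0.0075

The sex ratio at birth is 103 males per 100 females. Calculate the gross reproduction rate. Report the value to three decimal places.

1.777

Proportion female at birth = 100 / (100 + 103) = 0.49261.
Sum of ASFRs = 0.0344 + 0.1562 + 0.2486 + 0.2142 + 0.0606 + 0.0075 = 0.7215
TFR = 5 × 0.7215 = 3.6075
GRR = 0.49261 × 3.6075 = 1.77709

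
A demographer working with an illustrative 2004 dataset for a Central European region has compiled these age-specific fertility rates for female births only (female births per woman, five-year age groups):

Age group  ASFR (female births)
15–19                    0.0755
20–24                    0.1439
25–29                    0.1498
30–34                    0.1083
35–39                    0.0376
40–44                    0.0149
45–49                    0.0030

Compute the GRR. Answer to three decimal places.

2.665

Sum of female ASFRs = 0.0755 + 0.1439 + 0.1498 + 0.1083 + 0.0376 + 0.0149 + 0.0030 = 0.5330
GRR = 5 × 0.5330 = 2.665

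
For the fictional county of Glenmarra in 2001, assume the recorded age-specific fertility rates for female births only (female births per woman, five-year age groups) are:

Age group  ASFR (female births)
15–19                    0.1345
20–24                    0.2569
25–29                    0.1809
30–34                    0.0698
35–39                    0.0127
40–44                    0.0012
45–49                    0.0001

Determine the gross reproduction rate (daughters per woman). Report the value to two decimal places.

Sum of female ASFRs = 0.1345 + 0.2569 + 0.1809 + 0.0698 + 0.0127 + 0.0012 + 0.0001 = 0.6561
GRR = 5 × 0.6561 = 3.2805

3.28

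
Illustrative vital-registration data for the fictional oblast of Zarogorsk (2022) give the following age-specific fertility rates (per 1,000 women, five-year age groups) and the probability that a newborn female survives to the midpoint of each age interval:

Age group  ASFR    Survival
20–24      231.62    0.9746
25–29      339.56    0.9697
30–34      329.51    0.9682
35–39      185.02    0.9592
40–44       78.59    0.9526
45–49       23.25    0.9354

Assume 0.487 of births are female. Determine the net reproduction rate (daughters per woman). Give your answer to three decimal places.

Proportion female at birth = 0.487.
Survival-weighted fertility by age (5·fₓ·Sₓ):
  20–24: 5 × 231.62/1000 × 0.9746 = 1.12868
  25–29: 5 × 339.56/1000 × 0.9697 = 1.64636
  30–34: 5 × 329.51/1000 × 0.9682 = 1.59516
  35–39: 5 × 185.02/1000 × 0.9592 = 0.88736
  40–44: 5 × 78.59/1000 × 0.9526 = 0.37432
  45–49: 5 × 23.25/1000 × 0.9354 = 0.10874
Sum = 5.74062
NRR = 0.487 × 5.74062 = 2.79568

2.796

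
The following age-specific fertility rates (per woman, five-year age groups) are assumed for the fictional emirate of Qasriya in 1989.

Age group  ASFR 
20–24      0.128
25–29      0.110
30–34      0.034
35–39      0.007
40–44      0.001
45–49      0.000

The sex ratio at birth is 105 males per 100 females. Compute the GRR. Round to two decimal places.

Proportion female at birth = 100 / (100 + 105) = 0.48780.
Sum of ASFRs = 0.128 + 0.110 + 0.034 + 0.007 + 0.001 + 0.000 = 0.280
TFR = 5 × 0.280 = 1.4
GRR = 0.48780 × 1.4 = 0.68292

0.68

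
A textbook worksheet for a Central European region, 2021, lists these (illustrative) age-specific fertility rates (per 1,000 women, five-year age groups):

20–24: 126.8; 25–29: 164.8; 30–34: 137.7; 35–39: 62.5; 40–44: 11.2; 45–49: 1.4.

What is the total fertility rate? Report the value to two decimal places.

2.52

Sum of ASFRs = 126.8 + 164.8 + 137.7 + 62.5 + 11.2 + 1.4 = 504.4
TFR = 5 × 504.4 / 1000 = 2.522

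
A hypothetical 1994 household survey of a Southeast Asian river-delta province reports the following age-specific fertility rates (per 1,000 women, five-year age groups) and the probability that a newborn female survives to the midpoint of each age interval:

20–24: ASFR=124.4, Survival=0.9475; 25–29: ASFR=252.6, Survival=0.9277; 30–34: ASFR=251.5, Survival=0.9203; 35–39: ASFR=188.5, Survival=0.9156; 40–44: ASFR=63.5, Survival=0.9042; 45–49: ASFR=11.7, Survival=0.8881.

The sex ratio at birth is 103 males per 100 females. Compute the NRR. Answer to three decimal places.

2.030

Proportion female at birth = 100 / (100 + 103) = 0.49261.
Survival-weighted fertility by age (5·fₓ·Sₓ):
  20–24: 5 × 124.4/1000 × 0.9475 = 0.58935
  25–29: 5 × 252.6/1000 × 0.9277 = 1.17169
  30–34: 5 × 251.5/1000 × 0.9203 = 1.15728
  35–39: 5 × 188.5/1000 × 0.9156 = 0.86295
  40–44: 5 × 63.5/1000 × 0.9042 = 0.28708
  45–49: 5 × 11.7/1000 × 0.8881 = 0.05195
Sum = 4.12030
NRR = 0.49261 × 4.12030 = 2.02970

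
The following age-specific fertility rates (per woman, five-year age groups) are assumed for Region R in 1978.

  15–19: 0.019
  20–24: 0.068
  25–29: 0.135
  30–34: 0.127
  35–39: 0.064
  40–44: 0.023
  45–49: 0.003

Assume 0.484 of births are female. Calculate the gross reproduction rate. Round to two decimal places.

1.06

Proportion female at birth = 0.484.
Sum of ASFRs = 0.019 + 0.068 + 0.135 + 0.127 + 0.064 + 0.023 + 0.003 = 0.439
TFR = 5 × 0.439 = 2.195
GRR = 0.484 × 2.195 = 1.06238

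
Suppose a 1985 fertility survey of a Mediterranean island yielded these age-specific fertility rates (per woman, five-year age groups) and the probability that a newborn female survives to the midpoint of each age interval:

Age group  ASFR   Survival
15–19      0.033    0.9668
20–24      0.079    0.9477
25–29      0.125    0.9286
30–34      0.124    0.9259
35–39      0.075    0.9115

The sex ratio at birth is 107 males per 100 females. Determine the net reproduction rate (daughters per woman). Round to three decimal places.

Proportion female at birth = 100 / (100 + 107) = 0.48309.
Each age group contributes 5 × ASFR × survival:
  15–19: 5 × 0.033 × 0.9668 = 0.15952
  20–24: 5 × 0.079 × 0.9477 = 0.37434
  25–29: 5 × 0.125 × 0.9286 = 0.58038
  30–34: 5 × 0.124 × 0.9259 = 0.57406
  35–39: 5 × 0.075 × 0.9115 = 0.34181
Sum = 2.03011
NRR = 0.48309 × 2.03011 = 0.98073

0.981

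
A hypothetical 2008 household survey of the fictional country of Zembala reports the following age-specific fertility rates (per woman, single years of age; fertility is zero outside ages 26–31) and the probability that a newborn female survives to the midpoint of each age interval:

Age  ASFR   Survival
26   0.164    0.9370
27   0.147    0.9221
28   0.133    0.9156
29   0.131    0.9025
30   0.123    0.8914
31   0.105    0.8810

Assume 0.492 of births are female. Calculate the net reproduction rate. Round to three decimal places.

Proportion female at birth = 0.492.
Weighting each age-specific rate by interval width and survival:
  26: 1 × 0.164 × 0.9370 = 0.15367
  27: 1 × 0.147 × 0.9221 = 0.13555
  28: 1 × 0.133 × 0.9156 = 0.12177
  29: 1 × 0.131 × 0.9025 = 0.11823
  30: 1 × 0.123 × 0.8914 = 0.10964
  31: 1 × 0.105 × 0.8810 = 0.09251
Sum = 0.73137
NRR = 0.492 × 0.73137 = 0.35983

0.360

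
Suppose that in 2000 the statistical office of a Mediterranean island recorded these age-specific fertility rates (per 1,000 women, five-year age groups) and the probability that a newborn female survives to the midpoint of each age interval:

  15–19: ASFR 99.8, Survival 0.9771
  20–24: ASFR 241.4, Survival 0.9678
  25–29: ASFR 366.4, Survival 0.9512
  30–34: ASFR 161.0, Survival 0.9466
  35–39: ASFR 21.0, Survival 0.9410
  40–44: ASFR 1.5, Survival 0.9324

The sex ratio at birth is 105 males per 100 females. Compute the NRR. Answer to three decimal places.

2.081

Proportion female at birth = 100 / (100 + 105) = 0.48780.
Survival-weighted fertility by age (5·fₓ·Sₓ):
  15–19: 5 × 99.8/1000 × 0.9771 = 0.48757
  20–24: 5 × 241.4/1000 × 0.9678 = 1.16813
  25–29: 5 × 366.4/1000 × 0.9512 = 1.74260
  30–34: 5 × 161.0/1000 × 0.9466 = 0.76201
  35–39: 5 × 21.0/1000 × 0.9410 = 0.09881
  40–44: 5 × 1.5/1000 × 0.9324 = 0.00699
Sum = 4.26611
NRR = 0.48780 × 4.26611 = 2.08101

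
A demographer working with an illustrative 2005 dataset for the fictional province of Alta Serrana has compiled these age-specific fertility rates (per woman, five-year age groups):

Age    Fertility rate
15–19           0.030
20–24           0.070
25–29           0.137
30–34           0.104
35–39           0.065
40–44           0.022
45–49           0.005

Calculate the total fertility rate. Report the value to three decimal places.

Sum of ASFRs = 0.030 + 0.070 + 0.137 + 0.104 + 0.065 + 0.022 + 0.005 = 0.433
TFR = 5 × 0.433 = 2.165

2.165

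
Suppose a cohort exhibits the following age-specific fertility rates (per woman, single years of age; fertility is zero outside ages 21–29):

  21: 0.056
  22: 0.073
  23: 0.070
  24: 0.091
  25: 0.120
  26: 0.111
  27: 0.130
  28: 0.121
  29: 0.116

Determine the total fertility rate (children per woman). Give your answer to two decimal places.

0.89

Sum of ASFRs = 0.056 + 0.073 + 0.070 + 0.091 + 0.120 + 0.111 + 0.130 + 0.121 + 0.116 = 0.888
TFR = 0.888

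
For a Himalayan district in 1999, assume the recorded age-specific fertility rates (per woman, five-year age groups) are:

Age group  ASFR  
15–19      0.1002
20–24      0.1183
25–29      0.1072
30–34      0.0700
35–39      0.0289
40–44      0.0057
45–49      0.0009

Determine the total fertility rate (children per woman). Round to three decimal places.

Sum of ASFRs = 0.1002 + 0.1183 + 0.1072 + 0.0700 + 0.0289 + 0.0057 + 0.0009 = 0.4312
TFR = 5 × 0.4312 = 2.156

2.156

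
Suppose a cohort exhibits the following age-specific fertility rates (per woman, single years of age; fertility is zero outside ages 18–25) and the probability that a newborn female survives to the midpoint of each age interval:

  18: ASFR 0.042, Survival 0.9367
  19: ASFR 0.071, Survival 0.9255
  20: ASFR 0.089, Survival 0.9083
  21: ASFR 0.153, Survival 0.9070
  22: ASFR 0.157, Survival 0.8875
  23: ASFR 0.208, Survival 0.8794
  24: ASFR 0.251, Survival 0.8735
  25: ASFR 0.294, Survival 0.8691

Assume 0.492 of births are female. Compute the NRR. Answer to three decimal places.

0.552

Proportion female at birth = 0.492.
Per-age-group product (1 × ASFR × survival probability):
  18: 1 × 0.042 × 0.9367 = 0.03934
  19: 1 × 0.071 × 0.9255 = 0.06571
  20: 1 × 0.089 × 0.9083 = 0.08084
  21: 1 × 0.153 × 0.9070 = 0.13877
  22: 1 × 0.157 × 0.8875 = 0.13934
  23: 1 × 0.208 × 0.8794 = 0.18292
  24: 1 × 0.251 × 0.8735 = 0.21925
  25: 1 × 0.294 × 0.8691 = 0.25552
Sum = 1.12169
NRR = 0.492 × 1.12169 = 0.55187
An NRR under 1 implies long-run decline under these rates.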